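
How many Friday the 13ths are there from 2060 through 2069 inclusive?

18

Friday-the-13ths by year:
2060: Feb, Aug
2061: May
2062: Jan, Oct
2063: Apr, Jul
2064: Jun
2065: Feb, Mar, Nov
2066: Aug
2067: May
2068: Jan, Apr, Jul
2069: Sep, Dec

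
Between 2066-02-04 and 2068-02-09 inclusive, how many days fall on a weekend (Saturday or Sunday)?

210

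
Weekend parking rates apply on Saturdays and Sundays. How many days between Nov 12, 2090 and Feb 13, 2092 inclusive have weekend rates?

131

Nov 12, 2090 is a Sunday.
That's 459 days from start to end, counting both.
459 = 7 × 65 + 4, so there are 65 full weeks plus 4 extra days.
Each full week contributes 2 weekend days (Sat, Sun): 65 × 2 = 130.
The 4 extra days are Sunday, Monday, Tuesday, Wednesday — 1 of them qualifies.
Total: 130 + 1 = 131.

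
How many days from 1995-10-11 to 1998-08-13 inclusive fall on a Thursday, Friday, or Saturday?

445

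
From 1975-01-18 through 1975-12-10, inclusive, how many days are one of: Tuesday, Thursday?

1975-01-18 is a Saturday.
That's 327 days from start to end, counting both.
327 = 7 × 46 + 5, so there are 46 full weeks plus 5 extra days.
Each full week contributes 2 days from the set (Tue, Thu): 46 × 2 = 92.
The 5 extra days are Sat, Sun, Mon, Tue, Wed — 1 of them qualifies.
Total: 92 + 1 = 93.

93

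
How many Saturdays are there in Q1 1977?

Jan 1, 1977 is a Saturday.
From Jan 1, 1977 to Mar 31, 1977 is 90 days inclusive.
90 = 7 × 12 + 6, so there are 12 full weeks plus 6 extra days.
Each full week contributes one Saturday: 12 so far.
The 6 extra days are Sat, Sun, Mon, Tue, Wed, Thu — 1 of them qualifies.
Total: 12 + 1 = 13.

13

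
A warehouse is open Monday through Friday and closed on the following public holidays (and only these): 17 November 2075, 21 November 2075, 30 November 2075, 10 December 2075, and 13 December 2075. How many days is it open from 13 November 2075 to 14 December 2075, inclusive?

13 November 2075 is a Wednesday.
The range spans 32 days (inclusive of both endpoints).
32 = 7 × 4 + 4, so there are 4 full weeks plus 4 extra days.
Each full week contributes 5 weekdays (Mon–Fri): 4 × 5 = 20.
The 4 extra days are Wednesday, Thursday, Friday, Saturday — 3 of them qualify.
Total: 20 + 3 = 23.
Holidays: 17 November 2075 (Sun); 21 November 2075 (Thu); 30 November 2075 (Sat); 10 December 2075 (Tue); 13 December 2075 (Fri).
3 of the 5 holidays fall on weekdays; the rest are weekends and were already excluded.
Business days: 23 − 3 = 20.

20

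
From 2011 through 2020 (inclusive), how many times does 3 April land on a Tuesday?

2

Day of week of April 3 in each year:
2011: Sun, 2012: Tue ✓, 2013: Wed, 2014: Thu, 2015: Fri, 2016: Sun, 2017: Mon, 2018: Tue ✓, 2019: Wed, 2020: Fri
Tuesdays: 2012, 2018.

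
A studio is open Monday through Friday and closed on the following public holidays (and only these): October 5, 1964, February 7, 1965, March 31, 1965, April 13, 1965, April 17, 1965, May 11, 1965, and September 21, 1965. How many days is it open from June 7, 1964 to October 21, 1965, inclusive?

June 7, 1964 is a Sunday.
The range spans 502 days (inclusive of both endpoints).
502 = 7 × 71 + 5, so there are 71 full weeks plus 5 extra days.
Each full week contributes 5 weekdays (Mon–Fri): 71 × 5 = 355.
The 5 extra days are Sun, Mon, Tue, Wed, Thu — 4 of them qualify.
Total: 355 + 4 = 359.
Holidays: October 5, 1964 (Mon); February 7, 1965 (Sun); March 31, 1965 (Wed); April 13, 1965 (Tue); April 17, 1965 (Sat); May 11, 1965 (Tue); September 21, 1965 (Tue).
5 of the 7 holidays fall on weekdays; the rest are weekends and were already excluded.
Business days: 359 − 5 = 354.

354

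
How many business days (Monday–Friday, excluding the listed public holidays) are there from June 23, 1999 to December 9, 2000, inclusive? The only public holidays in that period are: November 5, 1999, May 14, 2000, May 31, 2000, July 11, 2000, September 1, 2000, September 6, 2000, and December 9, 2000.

378

June 23, 1999 is a Wednesday.
From June 23, 1999 to December 9, 2000 is 536 days inclusive.
536 = 7 × 76 + 4, so there are 76 full weeks plus 4 extra days.
Each full week contributes 5 weekdays (Mon–Fri): 76 × 5 = 380.
The 4 extra days are Wednesday, Thursday, Friday, Saturday — 3 of them qualify.
Total: 380 + 3 = 383.
Holidays: November 5, 1999 (Fri); May 14, 2000 (Sun); May 31, 2000 (Wed); July 11, 2000 (Tue); September 1, 2000 (Fri); September 6, 2000 (Wed); December 9, 2000 (Sat).
5 of the 7 holidays fall on weekdays; the rest are weekends and were already excluded.
Business days: 383 − 5 = 378.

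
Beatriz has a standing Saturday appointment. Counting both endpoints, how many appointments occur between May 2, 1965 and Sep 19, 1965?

May 2, 1965 is a Sunday.
That's 141 days from start to end, counting both.
141 = 7 × 20 + 1, so there are 20 full weeks plus 1 extra day.
Each full week contributes one Saturday: 20 so far.
The 1 extra day is Sun — none qualify.
Total: 20 + 0 = 20.

20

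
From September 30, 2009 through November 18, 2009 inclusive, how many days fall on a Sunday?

September 30, 2009 is a Wednesday.
From September 30, 2009 to November 18, 2009 is 50 days inclusive.
50 = 7 × 7 + 1, so there are 7 full weeks plus 1 extra day.
Each full week contributes one Sunday: 7 so far.
The 1 extra day is Wednesday — none qualify.
Total: 7 + 0 = 7.

7 Sundays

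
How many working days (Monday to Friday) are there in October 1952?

1952-10-01 is a Wednesday.
From 1952-10-01 to 1952-10-31 is 31 days inclusive.
31 = 7 × 4 + 3, so there are 4 full weeks plus 3 extra days.
Each full week contributes 5 weekdays (Mon–Fri): 4 × 5 = 20.
The 3 extra days are Wed, Thu, Fri — 3 of them qualify.
Total: 20 + 3 = 23.

23 weekdays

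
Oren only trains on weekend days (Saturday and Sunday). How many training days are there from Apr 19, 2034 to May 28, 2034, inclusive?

Apr 19, 2034 is a Wednesday.
The range spans 40 days (inclusive of both endpoints).
40 = 7 × 5 + 5, so there are 5 full weeks plus 5 extra days.
Each full week contributes 2 weekend days (Sat, Sun): 5 × 2 = 10.
The 5 extra days are Wed, Thu, Fri, Sat, Sun — 2 of them qualify.
Total: 10 + 2 = 12.

12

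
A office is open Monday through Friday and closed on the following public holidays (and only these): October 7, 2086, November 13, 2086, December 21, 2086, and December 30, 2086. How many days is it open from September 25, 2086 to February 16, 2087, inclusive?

100 working days

September 25, 2086 is a Wednesday.
The range spans 145 days (inclusive of both endpoints).
145 = 7 × 20 + 5, so there are 20 full weeks plus 5 extra days.
Each full week contributes 5 weekdays (Mon–Fri): 20 × 5 = 100.
The 5 extra days are Wednesday, Thursday, Friday, Saturday, Sunday — 3 of them qualify.
Total: 100 + 3 = 103.
Holidays: October 7, 2086 (Mon); November 13, 2086 (Wed); December 21, 2086 (Sat); December 30, 2086 (Mon).
3 of the 4 holidays fall on weekdays; the rest are weekends and were already excluded.
Business days: 103 − 3 = 100.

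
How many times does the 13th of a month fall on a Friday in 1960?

The 13th falls on a Friday when the month's 13th has weekday Fri.
Jan 13 is Wed; Feb 13 is Sat; Mar 13 is Sun; Apr 13 is Wed; May 13 is Fri ✓; Jun 13 is Mon; Jul 13 is Wed; Aug 13 is Sat; Sep 13 is Tue; Oct 13 is Thu; Nov 13 is Sun; Dec 13 is Tue.
Friday the 13ths: May.

1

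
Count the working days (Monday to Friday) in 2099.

261

2099-01-01 is a Thursday.
That's 365 days from start to end, counting both.
365 = 7 × 52 + 1, so there are 52 full weeks plus 1 extra day.
Each full week contributes 5 weekdays (Mon–Fri): 52 × 5 = 260.
The 1 extra day is Thursday — 1 of them qualifies.
Total: 260 + 1 = 261.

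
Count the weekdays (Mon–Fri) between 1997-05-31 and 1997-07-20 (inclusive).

35 weekdays

1997-05-31 is a Saturday.
That's 51 days from start to end, counting both.
51 = 7 × 7 + 2, so there are 7 full weeks plus 2 extra days.
Each full week contributes 5 weekdays (Mon–Fri): 7 × 5 = 35.
The 2 extra days are Saturday, Sunday — none qualify.
Total: 35 + 0 = 35.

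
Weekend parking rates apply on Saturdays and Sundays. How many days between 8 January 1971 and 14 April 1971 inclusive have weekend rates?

8 January 1971 is a Friday.
From 8 January 1971 to 14 April 1971 is 97 days inclusive.
97 = 7 × 13 + 6, so there are 13 full weeks plus 6 extra days.
Each full week contributes 2 weekend days (Sat, Sun): 13 × 2 = 26.
The 6 extra days are Fri, Sat, Sun, Mon, Tue, Wed — 2 of them qualify.
Total: 26 + 2 = 28.

28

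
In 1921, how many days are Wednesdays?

Jan 1, 1921 is a Saturday.
The range spans 365 days (inclusive of both endpoints).
365 = 7 × 52 + 1, so there are 52 full weeks plus 1 extra day.
Each full week contributes one Wednesday: 52 so far.
The 1 extra day is Sat — none qualify.
Total: 52 + 0 = 52.

52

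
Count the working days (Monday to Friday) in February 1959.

Feb 1, 1959 is a Sunday.
From Feb 1, 1959 to Feb 28, 1959 is 28 days inclusive.
28 = 7 × 4, so the span is exactly 4 full weeks.
Each full week contributes 5 weekdays (Mon–Fri): 4 × 5 = 20.

20 weekdays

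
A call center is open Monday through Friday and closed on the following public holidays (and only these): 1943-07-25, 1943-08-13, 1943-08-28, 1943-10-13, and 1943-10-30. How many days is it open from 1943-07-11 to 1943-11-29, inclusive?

1943-07-11 is a Sunday.
That's 142 days from start to end, counting both.
142 = 7 × 20 + 2, so there are 20 full weeks plus 2 extra days.
Each full week contributes 5 weekdays (Mon–Fri): 20 × 5 = 100.
The 2 extra days are Sun, Mon — 1 of them qualifies.
Total: 100 + 1 = 101.
Holidays: 1943-07-25 (Sun); 1943-08-13 (Fri); 1943-08-28 (Sat); 1943-10-13 (Wed); 1943-10-30 (Sat).
2 of the 5 holidays fall on weekdays; the rest are weekends and were already excluded.
Business days: 101 − 2 = 99.

99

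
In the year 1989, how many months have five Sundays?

A month has five Sundays exactly when Sunday falls within its first (length − 28) days.
Jan: 31 days, starts Sun → 5 of Sun, Mon, Tue ✓
Feb: 28 days, starts Wed → 5 of (none)
Mar: 31 days, starts Wed → 5 of Wed, Thu, Fri
Apr: 30 days, starts Sat → 5 of Sat, Sun ✓
May: 31 days, starts Mon → 5 of Mon, Tue, Wed
Jun: 30 days, starts Thu → 5 of Thu, Fri
Jul: 31 days, starts Sat → 5 of Sat, Sun, Mon ✓
Aug: 31 days, starts Tue → 5 of Tue, Wed, Thu
Sep: 30 days, starts Fri → 5 of Fri, Sat
Oct: 31 days, starts Sun → 5 of Sun, Mon, Tue ✓
Nov: 30 days, starts Wed → 5 of Wed, Thu
Dec: 31 days, starts Fri → 5 of Fri, Sat, Sun ✓
Months with five Sundays: Jan, Apr, Jul, Oct, Dec.

5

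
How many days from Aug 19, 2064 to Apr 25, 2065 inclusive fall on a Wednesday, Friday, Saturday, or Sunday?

143

Aug 19, 2064 is a Tuesday.
That's 250 days from start to end, counting both.
250 = 7 × 35 + 5, so there are 35 full weeks plus 5 extra days.
Each full week contributes 4 days from the set (Wed, Fri, Sat, Sun): 35 × 4 = 140.
The 5 extra days are Tuesday, Wednesday, Thursday, Friday, Saturday — 3 of them qualify.
Total: 140 + 3 = 143.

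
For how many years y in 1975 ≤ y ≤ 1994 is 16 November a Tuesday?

Day of week of November 16 in each year:
1975: Sun, 1976: Tue ✓, 1977: Wed, 1978: Thu, 1979: Fri, 1980: Sun, 1981: Mon, 1982: Tue ✓, 1983: Wed, 1984: Fri, 1985: Sat, 1986: Sun, 1987: Mon, 1988: Wed, 1989: Thu, 1990: Fri, 1991: Sat, 1992: Mon, 1993: Tue ✓, 1994: Wed
Tuesdays: 1976, 1982, 1993.

3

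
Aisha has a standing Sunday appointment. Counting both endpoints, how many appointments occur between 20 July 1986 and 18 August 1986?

5

20 July 1986 is a Sunday.
From 20 July 1986 to 18 August 1986 is 30 days inclusive.
30 = 7 × 4 + 2, so there are 4 full weeks plus 2 extra days.
Each full week contributes one Sunday: 4 so far.
The 2 extra days are Sun, Mon — 1 of them qualifies.
Total: 4 + 1 = 5.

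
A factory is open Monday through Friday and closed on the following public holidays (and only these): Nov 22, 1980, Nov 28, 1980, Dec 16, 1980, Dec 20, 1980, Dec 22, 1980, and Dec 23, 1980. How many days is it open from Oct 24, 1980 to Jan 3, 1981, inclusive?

Oct 24, 1980 is a Friday.
That's 72 days from start to end, counting both.
72 = 7 × 10 + 2, so there are 10 full weeks plus 2 extra days.
Each full week contributes 5 weekdays (Mon–Fri): 10 × 5 = 50.
The 2 extra days are Friday, Saturday — 1 of them qualifies.
Total: 50 + 1 = 51.
Holidays: Nov 22, 1980 (Sat); Nov 28, 1980 (Fri); Dec 16, 1980 (Tue); Dec 20, 1980 (Sat); Dec 22, 1980 (Mon); Dec 23, 1980 (Tue).
4 of the 6 holidays fall on weekdays; the rest are weekends and were already excluded.
Business days: 51 − 4 = 47.

47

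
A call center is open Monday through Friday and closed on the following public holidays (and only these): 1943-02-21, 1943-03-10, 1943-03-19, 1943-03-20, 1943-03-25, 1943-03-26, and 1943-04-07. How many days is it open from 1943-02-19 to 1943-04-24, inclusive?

41 working days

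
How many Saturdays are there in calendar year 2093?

52

2093-01-01 is a Thursday.
That's 365 days from start to end, counting both.
365 = 7 × 52 + 1, so there are 52 full weeks plus 1 extra day.
Each full week contributes one Saturday: 52 so far.
The 1 extra day is Thu — none qualify.
Total: 52 + 0 = 52.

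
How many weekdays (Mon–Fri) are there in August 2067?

23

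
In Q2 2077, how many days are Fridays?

13

1 April 2077 is a Thursday.
That's 91 days from start to end, counting both.
91 = 7 × 13, so the span is exactly 13 full weeks.
Each full week contributes one Friday: 13 so far.
Total: 13.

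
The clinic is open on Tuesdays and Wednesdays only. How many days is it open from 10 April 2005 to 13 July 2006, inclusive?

132

10 April 2005 is a Sunday.
That's 460 days from start to end, counting both.
460 = 7 × 65 + 5, so there are 65 full weeks plus 5 extra days.
Each full week contributes 2 days from the set (Tue, Wed): 65 × 2 = 130.
The 5 extra days are Sun, Mon, Tue, Wed, Thu — 2 of them qualify.
Total: 130 + 2 = 132.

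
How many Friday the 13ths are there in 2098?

The 13th falls on a Friday when the month's 13th has weekday Fri.
Jan 13 is Mon; Feb 13 is Thu; Mar 13 is Thu; Apr 13 is Sun; May 13 is Tue; Jun 13 is Fri ✓; Jul 13 is Sun; Aug 13 is Wed; Sep 13 is Sat; Oct 13 is Mon; Nov 13 is Thu; Dec 13 is Sat.
Friday the 13ths: Jun.

1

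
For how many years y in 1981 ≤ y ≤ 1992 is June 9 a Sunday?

2

Day of week of June 9 in each year:
1981: Tue, 1982: Wed, 1983: Thu, 1984: Sat, 1985: Sun ✓, 1986: Mon, 1987: Tue, 1988: Thu, 1989: Fri, 1990: Sat, 1991: Sun ✓, 1992: Tue
Sundays: 1985, 1991.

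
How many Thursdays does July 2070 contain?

Jul 1, 2070 is a Tuesday.
From Jul 1, 2070 to Jul 31, 2070 is 31 days inclusive.
31 = 7 × 4 + 3, so there are 4 full weeks plus 3 extra days.
Each full week contributes one Thursday: 4 so far.
The 3 extra days are Tuesday, Wednesday, Thursday — 1 of them qualifies.
Total: 4 + 1 = 5.

5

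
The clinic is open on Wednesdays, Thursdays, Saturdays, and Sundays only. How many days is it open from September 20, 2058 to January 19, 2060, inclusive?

278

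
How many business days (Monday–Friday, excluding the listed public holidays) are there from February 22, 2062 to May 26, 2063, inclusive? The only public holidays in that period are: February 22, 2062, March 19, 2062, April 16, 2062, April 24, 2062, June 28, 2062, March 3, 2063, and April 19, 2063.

February 22, 2062 is a Wednesday.
That's 459 days from start to end, counting both.
459 = 7 × 65 + 4, so there are 65 full weeks plus 4 extra days.
Each full week contributes 5 weekdays (Mon–Fri): 65 × 5 = 325.
The 4 extra days are Wednesday, Thursday, Friday, Saturday — 3 of them qualify.
Total: 325 + 3 = 328.
Holidays: February 22, 2062 (Wed); March 19, 2062 (Sun); April 16, 2062 (Sun); April 24, 2062 (Mon); June 28, 2062 (Wed); March 3, 2063 (Sat); April 19, 2063 (Thu).
4 of the 7 holidays fall on weekdays; the rest are weekends and were already excluded.
Business days: 328 − 4 = 324.

324 business days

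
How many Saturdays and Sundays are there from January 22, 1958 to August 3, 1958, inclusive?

56

January 22, 1958 is a Wednesday.
That's 194 days from start to end, counting both.
194 = 7 × 27 + 5, so there are 27 full weeks plus 5 extra days.
Each full week contributes 2 weekend days (Sat, Sun): 27 × 2 = 54.
The 5 extra days are Wed, Thu, Fri, Sat, Sun — 2 of them qualify.
Total: 54 + 2 = 56.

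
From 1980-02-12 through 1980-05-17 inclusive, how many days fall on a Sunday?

13 Sundays

1980-02-12 is a Tuesday.
The range spans 96 days (inclusive of both endpoints).
96 = 7 × 13 + 5, so there are 13 full weeks plus 5 extra days.
Each full week contributes one Sunday: 13 so far.
The 5 extra days are Tuesday, Wednesday, Thursday, Friday, Saturday — none qualify.
Total: 13 + 0 = 13.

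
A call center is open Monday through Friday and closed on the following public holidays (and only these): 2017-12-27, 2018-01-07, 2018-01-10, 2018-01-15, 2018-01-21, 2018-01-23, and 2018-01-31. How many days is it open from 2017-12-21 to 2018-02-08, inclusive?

31 business days

2017-12-21 is a Thursday.
The range spans 50 days (inclusive of both endpoints).
50 = 7 × 7 + 1, so there are 7 full weeks plus 1 extra day.
Each full week contributes 5 weekdays (Mon–Fri): 7 × 5 = 35.
The 1 extra day is Thu — 1 of them qualifies.
Total: 35 + 1 = 36.
Holidays: 2017-12-27 (Wed); 2018-01-07 (Sun); 2018-01-10 (Wed); 2018-01-15 (Mon); 2018-01-21 (Sun); 2018-01-23 (Tue); 2018-01-31 (Wed).
5 of the 7 holidays fall on weekdays; the rest are weekends and were already excluded.
Business days: 36 − 5 = 31.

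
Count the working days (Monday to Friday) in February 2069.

20

Feb 1, 2069 is a Friday.
That's 28 days from start to end, counting both.
28 = 7 × 4, so the span is exactly 4 full weeks.
Each full week contributes 5 weekdays (Mon–Fri): 4 × 5 = 20.
Total: 20.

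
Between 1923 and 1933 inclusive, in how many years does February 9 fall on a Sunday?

Day of week of February 9 in each year:
1923: Fri, 1924: Sat, 1925: Mon, 1926: Tue, 1927: Wed, 1928: Thu, 1929: Sat, 1930: Sun ✓, 1931: Mon, 1932: Tue, 1933: Thu
Sundays: 1930.

1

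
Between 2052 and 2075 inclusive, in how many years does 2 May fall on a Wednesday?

Day of week of May 2 in each year:
2052: Thu, 2053: Fri, 2054: Sat, 2055: Sun, 2056: Tue, 2057: Wed ✓, 2058: Thu, 2059: Fri, 2060: Sun, 2061: Mon, 2062: Tue, 2063: Wed ✓, 2064: Fri, 2065: Sat, 2066: Sun, 2067: Mon, 2068: Wed ✓, 2069: Thu, 2070: Fri, 2071: Sat, 2072: Mon, 2073: Tue, 2074: Wed ✓, 2075: Thu
Wednesdays: 2057, 2063, 2068, 2074.

4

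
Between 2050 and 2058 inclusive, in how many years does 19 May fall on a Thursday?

1

Day of week of May 19 in each year:
2050: Thu ✓, 2051: Fri, 2052: Sun, 2053: Mon, 2054: Tue, 2055: Wed, 2056: Fri, 2057: Sat, 2058: Sun
Thursdays: 2050.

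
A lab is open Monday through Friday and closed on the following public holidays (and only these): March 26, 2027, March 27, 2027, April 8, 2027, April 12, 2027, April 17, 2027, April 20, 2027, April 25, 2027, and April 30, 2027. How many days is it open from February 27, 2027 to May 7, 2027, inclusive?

45

February 27, 2027 is a Saturday.
From February 27, 2027 to May 7, 2027 is 70 days inclusive.
70 = 7 × 10, so the span is exactly 10 full weeks.
Each full week contributes 5 weekdays (Mon–Fri): 10 × 5 = 50.
Holidays: March 26, 2027 (Fri); March 27, 2027 (Sat); April 8, 2027 (Thu); April 12, 2027 (Mon); April 17, 2027 (Sat); April 20, 2027 (Tue); April 25, 2027 (Sun); April 30, 2027 (Fri).
5 of the 8 holidays fall on weekdays; the rest are weekends and were already excluded.
Business days: 50 − 5 = 45.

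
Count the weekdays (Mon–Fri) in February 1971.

1971-02-01 is a Monday.
That's 28 days from start to end, counting both.
28 = 7 × 4, so the span is exactly 4 full weeks.
Each full week contributes 5 weekdays (Mon–Fri): 4 × 5 = 20.

20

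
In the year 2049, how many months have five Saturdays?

A month has five Saturdays exactly when Saturday falls within its first (length − 28) days.
Jan: 31 days, starts Fri → 5 of Fri, Sat, Sun ✓
Feb: 28 days, starts Mon → 5 of (none)
Mar: 31 days, starts Mon → 5 of Mon, Tue, Wed
Apr: 30 days, starts Thu → 5 of Thu, Fri
May: 31 days, starts Sat → 5 of Sat, Sun, Mon ✓
Jun: 30 days, starts Tue → 5 of Tue, Wed
Jul: 31 days, starts Thu → 5 of Thu, Fri, Sat ✓
Aug: 31 days, starts Sun → 5 of Sun, Mon, Tue
Sep: 30 days, starts Wed → 5 of Wed, Thu
Oct: 31 days, starts Fri → 5 of Fri, Sat, Sun ✓
Nov: 30 days, starts Mon → 5 of Mon, Tue
Dec: 31 days, starts Wed → 5 of Wed, Thu, Fri
Months with five Saturdays: Jan, May, Jul, Oct.

4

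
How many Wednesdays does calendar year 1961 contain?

52

Jan 1, 1961 is a Sunday.
From Jan 1, 1961 to Dec 31, 1961 is 365 days inclusive.
365 = 7 × 52 + 1, so there are 52 full weeks plus 1 extra day.
Each full week contributes one Wednesday: 52 so far.
The 1 extra day is Sunday — none qualify.
Total: 52 + 0 = 52.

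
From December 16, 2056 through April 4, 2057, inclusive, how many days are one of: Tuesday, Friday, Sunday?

December 16, 2056 is a Saturday.
The range spans 110 days (inclusive of both endpoints).
110 = 7 × 15 + 5, so there are 15 full weeks plus 5 extra days.
Each full week contributes 3 days from the set (Tue, Fri, Sun): 15 × 3 = 45.
The 5 extra days are Sat, Sun, Mon, Tue, Wed — 2 of them qualify.
Total: 45 + 2 = 47.

47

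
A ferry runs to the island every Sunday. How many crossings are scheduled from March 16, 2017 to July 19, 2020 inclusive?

175 Sundays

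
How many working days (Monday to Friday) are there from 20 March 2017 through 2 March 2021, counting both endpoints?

20 March 2017 is a Monday.
That's 1444 days from start to end, counting both.
1444 = 7 × 206 + 2, so there are 206 full weeks plus 2 extra days.
Each full week contributes 5 weekdays (Mon–Fri): 206 × 5 = 1030.
The 2 extra days are Monday, Tuesday — 2 of them qualify.
Total: 1030 + 2 = 1032.

1032 weekdays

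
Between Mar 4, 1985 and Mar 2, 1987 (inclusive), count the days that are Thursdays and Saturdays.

208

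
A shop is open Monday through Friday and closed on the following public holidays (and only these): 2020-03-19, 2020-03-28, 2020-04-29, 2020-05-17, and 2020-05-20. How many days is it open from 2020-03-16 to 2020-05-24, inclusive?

2020-03-16 is a Monday.
That's 70 days from start to end, counting both.
70 = 7 × 10, so the span is exactly 10 full weeks.
Each full week contributes 5 weekdays (Mon–Fri): 10 × 5 = 50.
Holidays: 2020-03-19 (Thu); 2020-03-28 (Sat); 2020-04-29 (Wed); 2020-05-17 (Sun); 2020-05-20 (Wed).
3 of the 5 holidays fall on weekdays; the rest are weekends and were already excluded.
Business days: 50 − 3 = 47.

47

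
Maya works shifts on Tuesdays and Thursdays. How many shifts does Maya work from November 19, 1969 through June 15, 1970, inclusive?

November 19, 1969 is a Wednesday.
The range spans 209 days (inclusive of both endpoints).
209 = 7 × 29 + 6, so there are 29 full weeks plus 6 extra days.
Each full week contributes 2 days from the set (Tue, Thu): 29 × 2 = 58.
The 6 extra days are Wed, Thu, Fri, Sat, Sun, Mon — 1 of them qualifies.
Total: 58 + 1 = 59.

59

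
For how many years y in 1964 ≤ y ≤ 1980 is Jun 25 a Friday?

Day of week of June 25 in each year:
1964: Thu, 1965: Fri ✓, 1966: Sat, 1967: Sun, 1968: Tue, 1969: Wed, 1970: Thu, 1971: Fri ✓, 1972: Sun, 1973: Mon, 1974: Tue, 1975: Wed, 1976: Fri ✓, 1977: Sat, 1978: Sun, 1979: Mon, 1980: Wed
Fridays: 1965, 1971, 1976.

3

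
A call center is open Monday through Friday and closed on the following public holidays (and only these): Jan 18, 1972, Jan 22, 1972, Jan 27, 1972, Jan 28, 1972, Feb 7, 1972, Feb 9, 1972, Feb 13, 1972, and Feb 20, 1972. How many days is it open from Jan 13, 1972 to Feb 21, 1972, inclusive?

Jan 13, 1972 is a Thursday.
The range spans 40 days (inclusive of both endpoints).
40 = 7 × 5 + 5, so there are 5 full weeks plus 5 extra days.
Each full week contributes 5 weekdays (Mon–Fri): 5 × 5 = 25.
The 5 extra days are Thursday, Friday, Saturday, Sunday, Monday — 3 of them qualify.
Total: 25 + 3 = 28.
Holidays: Jan 18, 1972 (Tue); Jan 22, 1972 (Sat); Jan 27, 1972 (Thu); Jan 28, 1972 (Fri); Feb 7, 1972 (Mon); Feb 9, 1972 (Wed); Feb 13, 1972 (Sun); Feb 20, 1972 (Sun).
5 of the 8 holidays fall on weekdays; the rest are weekends and were already excluded.
Business days: 28 − 5 = 23.

23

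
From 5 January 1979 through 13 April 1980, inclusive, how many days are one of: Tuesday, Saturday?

133

5 January 1979 is a Friday.
The range spans 465 days (inclusive of both endpoints).
465 = 7 × 66 + 3, so there are 66 full weeks plus 3 extra days.
Each full week contributes 2 days from the set (Tue, Sat): 66 × 2 = 132.
The 3 extra days are Friday, Saturday, Sunday — 1 of them qualifies.
Total: 132 + 1 = 133.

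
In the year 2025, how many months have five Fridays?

4

A month has five Fridays exactly when Friday falls within its first (length − 28) days.
Jan: 31 days, starts Wed → 5 of Wed, Thu, Fri ✓
Feb: 28 days, starts Sat → 5 of (none)
Mar: 31 days, starts Sat → 5 of Sat, Sun, Mon
Apr: 30 days, starts Tue → 5 of Tue, Wed
May: 31 days, starts Thu → 5 of Thu, Fri, Sat ✓
Jun: 30 days, starts Sun → 5 of Sun, Mon
Jul: 31 days, starts Tue → 5 of Tue, Wed, Thu
Aug: 31 days, starts Fri → 5 of Fri, Sat, Sun ✓
Sep: 30 days, starts Mon → 5 of Mon, Tue
Oct: 31 days, starts Wed → 5 of Wed, Thu, Fri ✓
Nov: 30 days, starts Sat → 5 of Sat, Sun
Dec: 31 days, starts Mon → 5 of Mon, Tue, Wed
Months with five Fridays: Jan, May, Aug, Oct.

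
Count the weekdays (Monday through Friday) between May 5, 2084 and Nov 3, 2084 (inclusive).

May 5, 2084 is a Friday.
The range spans 183 days (inclusive of both endpoints).
183 = 7 × 26 + 1, so there are 26 full weeks plus 1 extra day.
Each full week contributes 5 weekdays (Mon–Fri): 26 × 5 = 130.
The 1 extra day is Friday — 1 of them qualifies.
Total: 130 + 1 = 131.

131 weekdays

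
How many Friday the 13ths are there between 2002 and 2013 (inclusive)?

Friday-the-13ths by year:
2002: Sep, Dec
2003: Jun
2004: Feb, Aug
2005: May
2006: Jan, Oct
2007: Apr, Jul
2008: Jun
2009: Feb, Mar, Nov
2010: Aug
2011: May
2012: Jan, Apr, Jul
2013: Sep, Dec

21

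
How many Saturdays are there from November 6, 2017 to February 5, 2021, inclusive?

November 6, 2017 is a Monday.
That's 1188 days from start to end, counting both.
1188 = 7 × 169 + 5, so there are 169 full weeks plus 5 extra days.
Each full week contributes one Saturday: 169 so far.
The 5 extra days are Mon, Tue, Wed, Thu, Fri — none qualify.
Total: 169 + 0 = 169.

169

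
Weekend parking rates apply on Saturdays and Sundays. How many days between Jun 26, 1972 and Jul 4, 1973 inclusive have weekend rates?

106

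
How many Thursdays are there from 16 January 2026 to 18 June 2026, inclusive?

22 Thursdays

16 January 2026 is a Friday.
That's 154 days from start to end, counting both.
154 = 7 × 22, so the span is exactly 22 full weeks.
Each full week contributes one Thursday: 22 so far.
Total: 22.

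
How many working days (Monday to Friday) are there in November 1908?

1908-11-01 is a Sunday.
The range spans 30 days (inclusive of both endpoints).
30 = 7 × 4 + 2, so there are 4 full weeks plus 2 extra days.
Each full week contributes 5 weekdays (Mon–Fri): 4 × 5 = 20.
The 2 extra days are Sunday, Monday — 1 of them qualifies.
Total: 20 + 1 = 21.

21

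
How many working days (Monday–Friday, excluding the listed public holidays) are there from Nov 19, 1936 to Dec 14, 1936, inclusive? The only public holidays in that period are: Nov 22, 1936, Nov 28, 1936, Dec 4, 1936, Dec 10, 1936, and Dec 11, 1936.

Nov 19, 1936 is a Thursday.
That's 26 days from start to end, counting both.
26 = 7 × 3 + 5, so there are 3 full weeks plus 5 extra days.
Each full week contributes 5 weekdays (Mon–Fri): 3 × 5 = 15.
The 5 extra days are Thursday, Friday, Saturday, Sunday, Monday — 3 of them qualify.
Total: 15 + 3 = 18.
Holidays: Nov 22, 1936 (Sun); Nov 28, 1936 (Sat); Dec 4, 1936 (Fri); Dec 10, 1936 (Thu); Dec 11, 1936 (Fri).
3 of the 5 holidays fall on weekdays; the rest are weekends and were already excluded.
Business days: 18 − 3 = 15.

15 working days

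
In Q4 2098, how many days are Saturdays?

13

1 October 2098 is a Wednesday.
That's 92 days from start to end, counting both.
92 = 7 × 13 + 1, so there are 13 full weeks plus 1 extra day.
Each full week contributes one Saturday: 13 so far.
The 1 extra day is Wed — none qualify.
Total: 13 + 0 = 13.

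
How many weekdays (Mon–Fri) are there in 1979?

261 weekdays

1979-01-01 is a Monday.
From 1979-01-01 to 1979-12-31 is 365 days inclusive.
365 = 7 × 52 + 1, so there are 52 full weeks plus 1 extra day.
Each full week contributes 5 weekdays (Mon–Fri): 52 × 5 = 260.
The 1 extra day is Monday — 1 of them qualifies.
Total: 260 + 1 = 261.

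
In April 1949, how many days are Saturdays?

1949-04-01 is a Friday.
That's 30 days from start to end, counting both.
30 = 7 × 4 + 2, so there are 4 full weeks plus 2 extra days.
Each full week contributes one Saturday: 4 so far.
The 2 extra days are Fri, Sat — 1 of them qualifies.
Total: 4 + 1 = 5.

5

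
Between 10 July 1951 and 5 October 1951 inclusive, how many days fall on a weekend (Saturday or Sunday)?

24

10 July 1951 is a Tuesday.
From 10 July 1951 to 5 October 1951 is 88 days inclusive.
88 = 7 × 12 + 4, so there are 12 full weeks plus 4 extra days.
Each full week contributes 2 weekend days (Sat, Sun): 12 × 2 = 24.
The 4 extra days are Tuesday, Wednesday, Thursday, Friday — none qualify.
Total: 24 + 0 = 24.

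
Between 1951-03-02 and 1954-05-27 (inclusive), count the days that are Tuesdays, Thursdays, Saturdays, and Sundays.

1951-03-02 is a Friday.
That's 1183 days from start to end, counting both.
1183 = 7 × 169, so the span is exactly 169 full weeks.
Each full week contributes 4 days from the set (Tue, Thu, Sat, Sun): 169 × 4 = 676.

676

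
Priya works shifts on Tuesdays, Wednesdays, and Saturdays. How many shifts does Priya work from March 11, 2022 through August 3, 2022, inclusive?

63

March 11, 2022 is a Friday.
That's 146 days from start to end, counting both.
146 = 7 × 20 + 6, so there are 20 full weeks plus 6 extra days.
Each full week contributes 3 days from the set (Tue, Wed, Sat): 20 × 3 = 60.
The 6 extra days are Friday, Saturday, Sunday, Monday, Tuesday, Wednesday — 3 of them qualify.
Total: 60 + 3 = 63.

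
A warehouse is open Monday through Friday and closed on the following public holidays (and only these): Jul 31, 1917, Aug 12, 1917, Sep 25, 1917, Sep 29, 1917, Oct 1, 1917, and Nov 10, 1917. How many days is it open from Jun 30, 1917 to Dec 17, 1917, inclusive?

Jun 30, 1917 is a Saturday.
That's 171 days from start to end, counting both.
171 = 7 × 24 + 3, so there are 24 full weeks plus 3 extra days.
Each full week contributes 5 weekdays (Mon–Fri): 24 × 5 = 120.
The 3 extra days are Saturday, Sunday, Monday — 1 of them qualifies.
Total: 120 + 1 = 121.
Holidays: Jul 31, 1917 (Tue); Aug 12, 1917 (Sun); Sep 25, 1917 (Tue); Sep 29, 1917 (Sat); Oct 1, 1917 (Mon); Nov 10, 1917 (Sat).
3 of the 6 holidays fall on weekdays; the rest are weekends and were already excluded.
Business days: 121 − 3 = 118.

118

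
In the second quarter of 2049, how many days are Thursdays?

13

2049-04-01 is a Thursday.
The range spans 91 days (inclusive of both endpoints).
91 = 7 × 13, so the span is exactly 13 full weeks.
Each full week contributes one Thursday: 13 so far.
Total: 13.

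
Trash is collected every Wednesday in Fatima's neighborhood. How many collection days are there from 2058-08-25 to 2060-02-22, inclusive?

2058-08-25 is a Sunday.
From 2058-08-25 to 2060-02-22 is 547 days inclusive.
547 = 7 × 78 + 1, so there are 78 full weeks plus 1 extra day.
Each full week contributes one Wednesday: 78 so far.
The 1 extra day is Sun — none qualify.
Total: 78 + 0 = 78.

78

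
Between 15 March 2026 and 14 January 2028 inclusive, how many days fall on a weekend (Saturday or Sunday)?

191

15 March 2026 is a Sunday.
That's 671 days from start to end, counting both.
671 = 7 × 95 + 6, so there are 95 full weeks plus 6 extra days.
Each full week contributes 2 weekend days (Sat, Sun): 95 × 2 = 190.
The 6 extra days are Sunday, Monday, Tuesday, Wednesday, Thursday, Friday — 1 of them qualifies.
Total: 190 + 1 = 191.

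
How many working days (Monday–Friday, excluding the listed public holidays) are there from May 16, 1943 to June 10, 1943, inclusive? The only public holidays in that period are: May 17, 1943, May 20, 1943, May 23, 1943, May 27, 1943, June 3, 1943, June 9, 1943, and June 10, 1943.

May 16, 1943 is a Sunday.
The range spans 26 days (inclusive of both endpoints).
26 = 7 × 3 + 5, so there are 3 full weeks plus 5 extra days.
Each full week contributes 5 weekdays (Mon–Fri): 3 × 5 = 15.
The 5 extra days are Sun, Mon, Tue, Wed, Thu — 4 of them qualify.
Total: 15 + 4 = 19.
Holidays: May 17, 1943 (Mon); May 20, 1943 (Thu); May 23, 1943 (Sun); May 27, 1943 (Thu); June 3, 1943 (Thu); June 9, 1943 (Wed); June 10, 1943 (Thu).
6 of the 7 holidays fall on weekdays; the rest are weekends and were already excluded.
Business days: 19 − 6 = 13.

13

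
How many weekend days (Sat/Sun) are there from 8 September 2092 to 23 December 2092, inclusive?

30

8 September 2092 is a Monday.
From 8 September 2092 to 23 December 2092 is 107 days inclusive.
107 = 7 × 15 + 2, so there are 15 full weeks plus 2 extra days.
Each full week contributes 2 weekend days (Sat, Sun): 15 × 2 = 30.
The 2 extra days are Monday, Tuesday — none qualify.
Total: 30 + 0 = 30.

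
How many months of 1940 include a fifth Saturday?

A month has five Saturdays exactly when Saturday falls within its first (length − 28) days.
Jan: 31 days, starts Mon → 5 of Mon, Tue, Wed
Feb: 29 days, starts Thu → 5 of Thu
Mar: 31 days, starts Fri → 5 of Fri, Sat, Sun ✓
Apr: 30 days, starts Mon → 5 of Mon, Tue
May: 31 days, starts Wed → 5 of Wed, Thu, Fri
Jun: 30 days, starts Sat → 5 of Sat, Sun ✓
Jul: 31 days, starts Mon → 5 of Mon, Tue, Wed
Aug: 31 days, starts Thu → 5 of Thu, Fri, Sat ✓
Sep: 30 days, starts Sun → 5 of Sun, Mon
Oct: 31 days, starts Tue → 5 of Tue, Wed, Thu
Nov: 30 days, starts Fri → 5 of Fri, Sat ✓
Dec: 31 days, starts Sun → 5 of Sun, Mon, Tue
Months with five Saturdays: Mar, Jun, Aug, Nov.

4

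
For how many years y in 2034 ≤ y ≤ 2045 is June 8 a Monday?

Day of week of June 8 in each year:
2034: Thu, 2035: Fri, 2036: Sun, 2037: Mon ✓, 2038: Tue, 2039: Wed, 2040: Fri, 2041: Sat, 2042: Sun, 2043: Mon ✓, 2044: Wed, 2045: Thu
Mondays: 2037, 2043.

2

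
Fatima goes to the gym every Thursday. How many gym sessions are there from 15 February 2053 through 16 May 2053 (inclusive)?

13

15 February 2053 is a Saturday.
From 15 February 2053 to 16 May 2053 is 91 days inclusive.
91 = 7 × 13, so the span is exactly 13 full weeks.
Each full week contributes one Thursday: 13 so far.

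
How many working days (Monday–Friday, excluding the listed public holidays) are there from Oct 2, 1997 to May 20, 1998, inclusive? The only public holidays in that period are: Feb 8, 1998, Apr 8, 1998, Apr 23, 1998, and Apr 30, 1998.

Oct 2, 1997 is a Thursday.
From Oct 2, 1997 to May 20, 1998 is 231 days inclusive.
231 = 7 × 33, so the span is exactly 33 full weeks.
Each full week contributes 5 weekdays (Mon–Fri): 33 × 5 = 165.
Total: 165.
Holidays: Feb 8, 1998 (Sun); Apr 8, 1998 (Wed); Apr 23, 1998 (Thu); Apr 30, 1998 (Thu).
3 of the 4 holidays fall on weekdays; the rest are weekends and were already excluded.
Business days: 165 − 3 = 162.

162 working days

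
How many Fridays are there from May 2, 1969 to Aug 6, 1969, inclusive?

May 2, 1969 is a Friday.
From May 2, 1969 to Aug 6, 1969 is 97 days inclusive.
97 = 7 × 13 + 6, so there are 13 full weeks plus 6 extra days.
Each full week contributes one Friday: 13 so far.
The 6 extra days are Fri, Sat, Sun, Mon, Tue, Wed — 1 of them qualifies.
Total: 13 + 1 = 14.

14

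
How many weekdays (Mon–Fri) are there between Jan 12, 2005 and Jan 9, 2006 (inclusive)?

Jan 12, 2005 is a Wednesday.
From Jan 12, 2005 to Jan 9, 2006 is 363 days inclusive.
363 = 7 × 51 + 6, so there are 51 full weeks plus 6 extra days.
Each full week contributes 5 weekdays (Mon–Fri): 51 × 5 = 255.
The 6 extra days are Wednesday, Thursday, Friday, Saturday, Sunday, Monday — 4 of them qualify.
Total: 255 + 4 = 259.

259 weekdays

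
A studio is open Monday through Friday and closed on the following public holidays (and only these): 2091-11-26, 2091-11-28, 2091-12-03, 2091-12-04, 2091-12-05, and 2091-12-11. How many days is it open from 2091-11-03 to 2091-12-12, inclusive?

22

2091-11-03 is a Saturday.
The range spans 40 days (inclusive of both endpoints).
40 = 7 × 5 + 5, so there are 5 full weeks plus 5 extra days.
Each full week contributes 5 weekdays (Mon–Fri): 5 × 5 = 25.
The 5 extra days are Sat, Sun, Mon, Tue, Wed — 3 of them qualify.
Total: 25 + 3 = 28.
Holidays: 2091-11-26 (Mon); 2091-11-28 (Wed); 2091-12-03 (Mon); 2091-12-04 (Tue); 2091-12-05 (Wed); 2091-12-11 (Tue).
All 6 holidays fall on weekdays, so subtract 6.
Business days: 28 − 6 = 22.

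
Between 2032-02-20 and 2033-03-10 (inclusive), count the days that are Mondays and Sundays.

2032-02-20 is a Friday.
The range spans 385 days (inclusive of both endpoints).
385 = 7 × 55, so the span is exactly 55 full weeks.
Each full week contributes 2 days from the set (Mon, Sun): 55 × 2 = 110.
Total: 110.

110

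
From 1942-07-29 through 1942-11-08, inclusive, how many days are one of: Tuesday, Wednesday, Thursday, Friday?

59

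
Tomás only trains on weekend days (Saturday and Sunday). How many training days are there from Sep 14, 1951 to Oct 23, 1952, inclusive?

Sep 14, 1951 is a Friday.
From Sep 14, 1951 to Oct 23, 1952 is 406 days inclusive.
406 = 7 × 58, so the span is exactly 58 full weeks.
Each full week contributes 2 weekend days (Sat, Sun): 58 × 2 = 116.

116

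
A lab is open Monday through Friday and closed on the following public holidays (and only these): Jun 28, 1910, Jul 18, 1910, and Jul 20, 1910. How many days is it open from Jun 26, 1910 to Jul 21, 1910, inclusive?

16

Jun 26, 1910 is a Sunday.
That's 26 days from start to end, counting both.
26 = 7 × 3 + 5, so there are 3 full weeks plus 5 extra days.
Each full week contributes 5 weekdays (Mon–Fri): 3 × 5 = 15.
The 5 extra days are Sun, Mon, Tue, Wed, Thu — 4 of them qualify.
Total: 15 + 4 = 19.
Holidays: Jun 28, 1910 (Tue); Jul 18, 1910 (Mon); Jul 20, 1910 (Wed).
All 3 holidays fall on weekdays, so subtract 3.
Business days: 19 − 3 = 16.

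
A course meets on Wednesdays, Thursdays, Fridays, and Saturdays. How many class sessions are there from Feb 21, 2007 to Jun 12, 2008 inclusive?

Feb 21, 2007 is a Wednesday.
From Feb 21, 2007 to Jun 12, 2008 is 478 days inclusive.
478 = 7 × 68 + 2, so there are 68 full weeks plus 2 extra days.
Each full week contributes 4 days from the set (Wed, Thu, Fri, Sat): 68 × 4 = 272.
The 2 extra days are Wednesday, Thursday — 2 of them qualify.
Total: 272 + 2 = 274.

274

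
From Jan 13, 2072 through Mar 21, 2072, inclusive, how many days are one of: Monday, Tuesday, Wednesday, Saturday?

39

Jan 13, 2072 is a Wednesday.
That's 69 days from start to end, counting both.
69 = 7 × 9 + 6, so there are 9 full weeks plus 6 extra days.
Each full week contributes 4 days from the set (Mon, Tue, Wed, Sat): 9 × 4 = 36.
The 6 extra days are Wednesday, Thursday, Friday, Saturday, Sunday, Monday — 3 of them qualify.
Total: 36 + 3 = 39.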